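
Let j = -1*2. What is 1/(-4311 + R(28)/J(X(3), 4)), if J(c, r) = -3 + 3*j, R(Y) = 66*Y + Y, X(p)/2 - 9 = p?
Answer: -9/40675 ≈ -0.00022127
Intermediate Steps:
X(p) = 18 + 2*p
j = -2
R(Y) = 67*Y
J(c, r) = -9 (J(c, r) = -3 + 3*(-2) = -3 - 6 = -9)
1/(-4311 + R(28)/J(X(3), 4)) = 1/(-4311 + (67*28)/(-9)) = 1/(-4311 + 1876*(-1/9)) = 1/(-4311 - 1876/9) = 1/(-40675/9) = -9/40675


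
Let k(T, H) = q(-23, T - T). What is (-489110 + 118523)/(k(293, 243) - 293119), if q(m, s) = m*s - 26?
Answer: 123529/97715 ≈ 1.2642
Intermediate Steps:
q(m, s) = -26 + m*s
k(T, H) = -26 (k(T, H) = -26 - 23*(T - T) = -26 - 23*0 = -26 + 0 = -26)
(-489110 + 118523)/(k(293, 243) - 293119) = (-489110 + 118523)/(-26 - 293119) = -370587/(-293145) = -370587*(-1/293145) = 123529/97715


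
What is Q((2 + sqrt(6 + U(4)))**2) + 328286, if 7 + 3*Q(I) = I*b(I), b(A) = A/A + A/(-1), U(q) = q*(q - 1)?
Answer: 984101/3 - 172*sqrt(2) ≈ 3.2779e+5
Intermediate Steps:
U(q) = q*(-1 + q)
b(A) = 1 - A (b(A) = 1 + A*(-1) = 1 - A)
Q(I) = -7/3 + I*(1 - I)/3 (Q(I) = -7/3 + (I*(1 - I))/3 = -7/3 + I*(1 - I)/3)
Q((2 + sqrt(6 + U(4)))**2) + 328286 = (-7/3 - (2 + sqrt(6 + 4*(-1 + 4)))**4/3 + (2 + sqrt(6 + 4*(-1 + 4)))**2/3) + 328286 = (-7/3 - (2 + sqrt(6 + 4*3))**4/3 + (2 + sqrt(6 + 4*3))**2/3) + 328286 = (-7/3 - (2 + sqrt(6 + 12))**4/3 + (2 + sqrt(6 + 12))**2/3) + 328286 = (-7/3 - (2 + sqrt(18))**4/3 + (2 + sqrt(18))**2/3) + 328286 = (-7/3 - (2 + 3*sqrt(2))**4/3 + (2 + 3*sqrt(2))**2/3) + 328286 = 984851/3 - (2 + 3*sqrt(2))**4/3 + (2 + 3*sqrt(2))**2/3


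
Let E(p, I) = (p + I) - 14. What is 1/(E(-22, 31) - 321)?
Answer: -1/326 ≈ -0.0030675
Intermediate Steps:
E(p, I) = -14 + I + p (E(p, I) = (I + p) - 14 = -14 + I + p)
1/(E(-22, 31) - 321) = 1/((-14 + 31 - 22) - 321) = 1/(-5 - 321) = 1/(-326) = -1/326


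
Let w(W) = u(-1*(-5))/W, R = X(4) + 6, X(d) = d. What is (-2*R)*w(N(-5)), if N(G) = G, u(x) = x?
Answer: 20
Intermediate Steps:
R = 10 (R = 4 + 6 = 10)
w(W) = 5/W (w(W) = (-1*(-5))/W = 5/W)
(-2*R)*w(N(-5)) = (-2*10)*(5/(-5)) = -100*(-1)/5 = -20*(-1) = 20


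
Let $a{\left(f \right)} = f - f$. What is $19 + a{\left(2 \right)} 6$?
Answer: $19$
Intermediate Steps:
$a{\left(f \right)} = 0$
$19 + a{\left(2 \right)} 6 = 19 + 0 \cdot 6 = 19 + 0 = 19$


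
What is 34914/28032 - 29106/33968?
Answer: 350435/901696 ≈ 0.38864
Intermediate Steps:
34914/28032 - 29106/33968 = 34914*(1/28032) - 29106*1/33968 = 5819/4672 - 1323/1544 = 350435/901696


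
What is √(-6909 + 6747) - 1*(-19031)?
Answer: 19031 + 9*I*√2 ≈ 19031.0 + 12.728*I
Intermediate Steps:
√(-6909 + 6747) - 1*(-19031) = √(-162) + 19031 = 9*I*√2 + 19031 = 19031 + 9*I*√2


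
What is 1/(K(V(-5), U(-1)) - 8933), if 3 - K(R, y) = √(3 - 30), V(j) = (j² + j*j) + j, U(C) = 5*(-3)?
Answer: I/(-8930*I + 3*√3) ≈ -0.00011198 + 6.516e-8*I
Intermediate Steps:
U(C) = -15
V(j) = j + 2*j² (V(j) = (j² + j²) + j = 2*j² + j = j + 2*j²)
K(R, y) = 3 - 3*I*√3 (K(R, y) = 3 - √(3 - 30) = 3 - √(-27) = 3 - 3*I*√3)
1/(K(V(-5), U(-1)) - 8933) = 1/((3 - 3*I*√3) - 8933) = 1/(-8930 - 3*I*√3)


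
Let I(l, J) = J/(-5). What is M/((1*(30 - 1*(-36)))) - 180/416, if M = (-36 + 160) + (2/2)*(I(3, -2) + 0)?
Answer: 24919/17160 ≈ 1.4522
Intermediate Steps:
I(l, J) = -J/5 (I(l, J) = J*(-⅕) = -J/5)
M = 622/5 (M = (-36 + 160) + (2/2)*(-⅕*(-2) + 0) = 124 + (2*(½))*(⅖ + 0) = 124 + 1*(⅖) = 124 + ⅖ = 622/5 ≈ 124.40)
M/((1*(30 - 1*(-36)))) - 180/416 = 622/(5*((1*(30 - 1*(-36))))) - 180/416 = 622/(5*((1*(30 + 36)))) - 180*1/416 = 622/(5*((1*66))) - 45/104 = (622/5)/66 - 45/104 = (622/5)*(1/66) - 45/104 = 311/165 - 45/104 = 24919/17160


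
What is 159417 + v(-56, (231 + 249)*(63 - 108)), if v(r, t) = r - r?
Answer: 159417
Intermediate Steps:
v(r, t) = 0
159417 + v(-56, (231 + 249)*(63 - 108)) = 159417 + 0 = 159417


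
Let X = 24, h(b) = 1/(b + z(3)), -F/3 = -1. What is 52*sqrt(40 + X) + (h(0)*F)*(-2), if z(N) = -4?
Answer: 835/2 ≈ 417.50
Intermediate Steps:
F = 3 (F = -3*(-1) = 3)
h(b) = 1/(-4 + b) (h(b) = 1/(b - 4) = 1/(-4 + b))
52*sqrt(40 + X) + (h(0)*F)*(-2) = 52*sqrt(40 + 24) + (3/(-4 + 0))*(-2) = 52*sqrt(64) + (3/(-4))*(-2) = 52*8 - 1/4*3*(-2) = 416 - 3/4*(-2) = 416 + 3/2 = 835/2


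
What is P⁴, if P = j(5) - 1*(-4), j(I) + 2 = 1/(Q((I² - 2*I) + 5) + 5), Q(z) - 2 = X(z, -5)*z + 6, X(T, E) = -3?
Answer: 74805201/4879681 ≈ 15.330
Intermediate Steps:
Q(z) = 8 - 3*z (Q(z) = 2 + (-3*z + 6) = 2 + (6 - 3*z) = 8 - 3*z)
j(I) = -2 + 1/(-2 - 3*I² + 6*I) (j(I) = -2 + 1/((8 - 3*((I² - 2*I) + 5)) + 5) = -2 + 1/((8 - 3*(5 + I² - 2*I)) + 5) = -2 + 1/((8 + (-15 - 3*I² + 6*I)) + 5) = -2 + 1/((-7 - 3*I² + 6*I) + 5) = -2 + 1/(-2 - 3*I² + 6*I))
P = 93/47 (P = (5 - 12*5 + 6*5²)/(-2 - 3*5² + 6*5) - 1*(-4) = (5 - 60 + 6*25)/(-2 - 3*25 + 30) + 4 = (5 - 60 + 150)/(-2 - 75 + 30) + 4 = 95/(-47) + 4 = -1/47*95 + 4 = -95/47 + 4 = 93/47 ≈ 1.9787)
P⁴ = (93/47)⁴ = 74805201/4879681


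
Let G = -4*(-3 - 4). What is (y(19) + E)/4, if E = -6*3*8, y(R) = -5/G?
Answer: -4037/112 ≈ -36.045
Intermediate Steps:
G = 28 (G = -4*(-7) = 28)
y(R) = -5/28
E = -144 (E = -18*8 = -144)
(y(19) + E)/4 = (-5/28 - 144)/4 = -4037/28*¼ = -4037/112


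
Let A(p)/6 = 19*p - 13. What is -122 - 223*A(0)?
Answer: 17272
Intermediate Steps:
A(p) = -78 + 114*p (A(p) = 6*(19*p - 13) = 6*(-13 + 19*p) = -78 + 114*p)
-122 - 223*A(0) = -122 - 223*(-78 + 114*0) = -122 - 223*(-78 + 0) = -122 - 223*(-78) = -122 + 17394 = 17272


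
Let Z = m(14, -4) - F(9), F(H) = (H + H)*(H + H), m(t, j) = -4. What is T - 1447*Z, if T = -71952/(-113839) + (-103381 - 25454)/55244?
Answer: 426401739661397/898417388 ≈ 4.7461e+5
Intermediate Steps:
F(H) = 4*H**2 (F(H) = (2*H)*(2*H) = 4*H**2)
Z = -328 (Z = -4 - 4*9**2 = -4 - 4*81 = -4 - 1*324 = -4 - 324 = -328)
T = -1527361611/898417388 (T = -71952*(-1/113839) - 128835*1/55244 = 71952/113839 - 18405/7892 = -1527361611/898417388 ≈ -1.7001)
T - 1447*Z = -1527361611/898417388 - 1447*(-328) = -1527361611/898417388 + 474616 = 426401739661397/898417388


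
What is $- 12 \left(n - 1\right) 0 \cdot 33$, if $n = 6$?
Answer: $0$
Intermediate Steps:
$- 12 \left(n - 1\right) 0 \cdot 33 = - 12 \left(6 - 1\right) 0 \cdot 33 = - 12 \cdot 5 \cdot 0 \cdot 33 = \left(-12\right) 0 \cdot 33 = 0 \cdot 33 = 0$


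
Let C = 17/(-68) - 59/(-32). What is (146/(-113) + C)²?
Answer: 1190281/13075456 ≈ 0.091032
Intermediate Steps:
C = 51/32 (C = 17*(-1/68) - 59*(-1/32) = -¼ + 59/32 = 51/32 ≈ 1.5938)
(146/(-113) + C)² = (146/(-113) + 51/32)² = (146*(-1/113) + 51/32)² = (-146/113 + 51/32)² = (1091/3616)² = 1190281/13075456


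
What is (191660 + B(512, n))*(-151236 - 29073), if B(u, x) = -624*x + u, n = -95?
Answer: -45339058668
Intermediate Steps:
B(u, x) = u - 624*x
(191660 + B(512, n))*(-151236 - 29073) = (191660 + (512 - 624*(-95)))*(-151236 - 29073) = (191660 + (512 + 59280))*(-180309) = (191660 + 59792)*(-180309) = 251452*(-180309) = -45339058668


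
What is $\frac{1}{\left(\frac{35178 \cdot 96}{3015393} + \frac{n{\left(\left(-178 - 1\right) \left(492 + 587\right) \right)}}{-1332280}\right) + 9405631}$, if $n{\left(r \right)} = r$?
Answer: $\frac{1339115928680}{12595231985260670431} \approx 1.0632 \cdot 10^{-7}$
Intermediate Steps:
$\frac{1}{\left(\frac{35178 \cdot 96}{3015393} + \frac{n{\left(\left(-178 - 1\right) \left(492 + 587\right) \right)}}{-1332280}\right) + 9405631} = \frac{1}{\left(\frac{35178 \cdot 96}{3015393} + \frac{\left(-178 - 1\right) \left(492 + 587\right)}{-1332280}\right) + 9405631} = \frac{1}{\left(3377088 \cdot \frac{1}{3015393} + \left(-179\right) 1079 \left(- \frac{1}{1332280}\right)\right) + 9405631} = \frac{1}{\left(\frac{1125696}{1005131} - - \frac{193141}{1332280}\right) + 9405631} = \frac{1}{\left(\frac{1125696}{1005131} + \frac{193141}{1332280}\right) + 9405631} = \frac{1}{\frac{1693874273351}{1339115928680} + 9405631} = \frac{1}{\frac{12595231985260670431}{1339115928680}} = \frac{1339115928680}{12595231985260670431}$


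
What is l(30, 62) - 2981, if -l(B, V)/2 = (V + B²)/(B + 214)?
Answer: -182322/61 ≈ -2988.9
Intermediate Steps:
l(B, V) = -2*(V + B²)/(214 + B) (l(B, V) = -2*(V + B²)/(B + 214) = -2*(V + B²)/(214 + B))
l(30, 62) - 2981 = 2*(-1*62 - 1*30²)/(214 + 30) - 2981 = 2*(-62 - 1*900)/244 - 2981 = 2*(1/244)*(-62 - 900) - 2981 = 2*(1/244)*(-962) - 2981 = -481/61 - 2981 = -182322/61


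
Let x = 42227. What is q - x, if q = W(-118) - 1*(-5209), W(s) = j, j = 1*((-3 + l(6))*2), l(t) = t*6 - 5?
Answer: -36962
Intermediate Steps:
l(t) = -5 + 6*t (l(t) = 6*t - 5 = -5 + 6*t)
j = 56 (j = 1*((-3 + (-5 + 6*6))*2) = 1*((-3 + (-5 + 36))*2) = 1*((-3 + 31)*2) = 1*(28*2) = 1*56 = 56)
W(s) = 56
q = 5265 (q = 56 - 1*(-5209) = 56 + 5209 = 5265)
q - x = 5265 - 1*42227 = 5265 - 42227 = -36962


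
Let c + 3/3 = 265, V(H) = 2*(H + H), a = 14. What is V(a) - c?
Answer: -208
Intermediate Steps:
V(H) = 4*H (V(H) = 2*(2*H) = 4*H)
c = 264 (c = -1 + 265 = 264)
V(a) - c = 4*14 - 1*264 = 56 - 264 = -208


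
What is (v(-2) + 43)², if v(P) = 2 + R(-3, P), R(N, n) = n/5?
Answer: 49729/25 ≈ 1989.2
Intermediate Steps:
R(N, n) = n/5 (R(N, n) = n*(⅕) = n/5)
v(P) = 2 + P/5
(v(-2) + 43)² = ((2 + (⅕)*(-2)) + 43)² = ((2 - ⅖) + 43)² = (8/5 + 43)² = (223/5)² = 49729/25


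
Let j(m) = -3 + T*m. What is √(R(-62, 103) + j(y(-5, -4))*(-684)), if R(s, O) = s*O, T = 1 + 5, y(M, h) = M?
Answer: √16186 ≈ 127.22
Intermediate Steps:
T = 6
j(m) = -3 + 6*m
R(s, O) = O*s
√(R(-62, 103) + j(y(-5, -4))*(-684)) = √(103*(-62) + (-3 + 6*(-5))*(-684)) = √(-6386 + (-3 - 30)*(-684)) = √(-6386 - 33*(-684)) = √(-6386 + 22572) = √16186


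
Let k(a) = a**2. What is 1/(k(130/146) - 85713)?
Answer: -5329/456760352 ≈ -1.1667e-5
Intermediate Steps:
1/(k(130/146) - 85713) = 1/((130/146)**2 - 85713) = 1/((130*(1/146))**2 - 85713) = 1/((65/73)**2 - 85713) = 1/(4225/5329 - 85713) = 1/(-456760352/5329) = -5329/456760352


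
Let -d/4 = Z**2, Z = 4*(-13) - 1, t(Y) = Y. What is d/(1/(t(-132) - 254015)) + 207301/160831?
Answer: 459268310947353/160831 ≈ 2.8556e+9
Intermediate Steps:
Z = -53 (Z = -52 - 1 = -53)
d = -11236 (d = -4*(-53)**2 = -4*2809 = -11236)
d/(1/(t(-132) - 254015)) + 207301/160831 = -11236/(1/(-132 - 254015)) + 207301/160831 = -11236/(1/(-254147)) + 207301*(1/160831) = -11236/(-1/254147) + 207301/160831 = -11236*(-254147) + 207301/160831 = 2855595692 + 207301/160831 = 459268310947353/160831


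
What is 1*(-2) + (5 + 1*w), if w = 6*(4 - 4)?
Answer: 3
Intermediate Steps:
w = 0 (w = 6*0 = 0)
1*(-2) + (5 + 1*w) = 1*(-2) + (5 + 1*0) = -2 + (5 + 0) = -2 + 5 = 3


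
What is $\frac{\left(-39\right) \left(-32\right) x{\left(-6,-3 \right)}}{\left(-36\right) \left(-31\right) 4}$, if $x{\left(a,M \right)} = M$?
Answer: $- \frac{26}{31} \approx -0.83871$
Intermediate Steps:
$\frac{\left(-39\right) \left(-32\right) x{\left(-6,-3 \right)}}{\left(-36\right) \left(-31\right) 4} = \frac{\left(-39\right) \left(-32\right) \left(-3\right)}{\left(-36\right) \left(-31\right) 4} = \frac{1248 \left(-3\right)}{1116 \cdot 4} = - \frac{3744}{4464} = \left(-3744\right) \frac{1}{4464} = - \frac{26}{31}$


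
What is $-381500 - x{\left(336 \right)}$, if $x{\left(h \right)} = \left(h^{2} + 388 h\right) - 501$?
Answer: $-624263$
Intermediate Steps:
$x{\left(h \right)} = -501 + h^{2} + 388 h$
$-381500 - x{\left(336 \right)} = -381500 - \left(-501 + 336^{2} + 388 \cdot 336\right) = -381500 - \left(-501 + 112896 + 130368\right) = -381500 - 242763 = -624263$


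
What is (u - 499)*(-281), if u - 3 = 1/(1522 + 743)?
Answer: 315686359/2265 ≈ 1.3938e+5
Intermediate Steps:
u = 6796/2265 (u = 3 + 1/(1522 + 743) = 3 + 1/2265 = 6796/2265 ≈ 3.0004)
(u - 499)*(-281) = (6796/2265 - 499)*(-281) = -1123439/2265*(-281) = 315686359/2265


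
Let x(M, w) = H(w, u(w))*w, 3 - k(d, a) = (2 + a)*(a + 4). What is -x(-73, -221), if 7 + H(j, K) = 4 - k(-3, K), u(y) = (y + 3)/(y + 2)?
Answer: 95007458/47961 ≈ 1980.9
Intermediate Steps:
k(d, a) = 3 - (2 + a)*(4 + a) (k(d, a) = 3 - (2 + a)*(a + 4) = 3 - (2 + a)*(4 + a))
u(y) = (3 + y)/(2 + y)
H(j, K) = 2 + K² + 6*K (H(j, K) = -7 + (4 - (-5 - K² - 6*K)) = -7 + (4 + (5 + K² + 6*K)) = -7 + (9 + K² + 6*K) = 2 + K² + 6*K)
x(M, w) = w*(2 + (3 + w)²/(2 + w)² + 6*(3 + w)/(2 + w)) (x(M, w) = (2 + ((3 + w)/(2 + w))² + 6*((3 + w)/(2 + w)))*w = (2 + (3 + w)²/(2 + w)² + 6*(3 + w)/(2 + w))*w = w*(2 + (3 + w)²/(2 + w)² + 6*(3 + w)/(2 + w)))
-x(-73, -221) = -(-221)*(53 + 9*(-221)² + 44*(-221))/(4 + (-221)² + 4*(-221)) = -(-221)*(53 + 9*48841 - 9724)/(4 + 48841 - 884) = -(-221)*(53 + 439569 - 9724)/47961 = -(-221)*429898/47961 = -1*(-95007458/47961) = 95007458/47961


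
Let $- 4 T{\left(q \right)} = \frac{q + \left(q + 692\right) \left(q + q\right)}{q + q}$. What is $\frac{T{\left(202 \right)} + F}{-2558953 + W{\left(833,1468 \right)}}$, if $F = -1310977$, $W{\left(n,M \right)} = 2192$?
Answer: $\frac{10489605}{20454088} \approx 0.51284$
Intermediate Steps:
$T{\left(q \right)} = - \frac{q + 2 q \left(692 + q\right)}{8 q}$ ($T{\left(q \right)} = - \frac{\left(q + \left(q + 692\right) \left(q + q\right)\right) \frac{1}{q + q}}{4} = - \frac{\left(q + \left(692 + q\right) 2 q\right) \frac{1}{2 q}}{4} = - \frac{\left(q + 2 q \left(692 + q\right)\right) \frac{1}{2 q}}{4} = - \frac{\frac{1}{2} \frac{1}{q} \left(q + 2 q \left(692 + q\right)\right)}{4} = - \frac{q + 2 q \left(692 + q\right)}{8 q}$)
$\frac{T{\left(202 \right)} + F}{-2558953 + W{\left(833,1468 \right)}} = \frac{\left(- \frac{1385}{8} - \frac{101}{2}\right) - 1310977}{-2558953 + 2192} = \frac{\left(- \frac{1385}{8} - \frac{101}{2}\right) - 1310977}{-2556761} = \left(- \frac{1789}{8} - 1310977\right) \left(- \frac{1}{2556761}\right) = \left(- \frac{10489605}{8}\right) \left(- \frac{1}{2556761}\right) = \frac{10489605}{20454088}$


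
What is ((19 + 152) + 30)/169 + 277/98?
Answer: 66511/16562 ≈ 4.0159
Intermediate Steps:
((19 + 152) + 30)/169 + 277/98 = (171 + 30)*(1/169) + 277*(1/98) = 201*(1/169) + 277/98 = 201/169 + 277/98 = 66511/16562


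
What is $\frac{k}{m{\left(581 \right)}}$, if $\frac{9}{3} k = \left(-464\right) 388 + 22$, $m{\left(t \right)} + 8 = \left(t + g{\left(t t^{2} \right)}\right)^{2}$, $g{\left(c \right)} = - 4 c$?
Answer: $- \frac{180010}{1846279248614218443} \approx -9.7499 \cdot 10^{-14}$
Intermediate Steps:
$m{\left(t \right)} = -8 + \left(t - 4 t^{3}\right)^{2}$ ($m{\left(t \right)} = -8 + \left(t - 4 t t^{2}\right)^{2} = -8 + \left(t - 4 t^{3}\right)^{2}$)
$k = - \frac{180010}{3}$ ($k = \frac{\left(-464\right) 388 + 22}{3} = \frac{-180032 + 22}{3} = \frac{1}{3} \left(-180010\right) = - \frac{180010}{3} \approx -60003.0$)
$\frac{k}{m{\left(581 \right)}} = - \frac{180010}{3 \left(-8 + 581^{2} \left(-1 + 4 \cdot 581^{2}\right)^{2}\right)} = - \frac{180010}{3 \left(-8 + 337561 \left(-1 + 4 \cdot 337561\right)^{2}\right)} = - \frac{180010}{3 \left(-8 + 337561 \left(-1 + 1350244\right)^{2}\right)} = - \frac{180010}{3 \left(-8 + 337561 \cdot 1350243^{2}\right)} = - \frac{180010}{3 \left(-8 + 337561 \cdot 1823156159049\right)} = - \frac{180010}{3 \left(-8 + 615426416204739489\right)} = - \frac{180010}{3 \cdot 615426416204739481} = \left(- \frac{180010}{3}\right) \frac{1}{615426416204739481} = - \frac{180010}{1846279248614218443}$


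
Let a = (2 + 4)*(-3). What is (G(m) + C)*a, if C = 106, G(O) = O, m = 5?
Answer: -1998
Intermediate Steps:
a = -18 (a = 6*(-3) = -18)
(G(m) + C)*a = (5 + 106)*(-18) = 111*(-18) = -1998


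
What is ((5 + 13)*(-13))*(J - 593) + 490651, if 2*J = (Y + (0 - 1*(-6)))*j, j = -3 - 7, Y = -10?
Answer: 624733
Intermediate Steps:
j = -10
J = 20 (J = ((-10 + (0 - 1*(-6)))*(-10))/2 = ((-10 + (0 + 6))*(-10))/2 = ((-10 + 6)*(-10))/2 = (-4*(-10))/2 = (1/2)*40 = 20)
((5 + 13)*(-13))*(J - 593) + 490651 = ((5 + 13)*(-13))*(20 - 593) + 490651 = (18*(-13))*(-573) + 490651 = -234*(-573) + 490651 = 134082 + 490651 = 624733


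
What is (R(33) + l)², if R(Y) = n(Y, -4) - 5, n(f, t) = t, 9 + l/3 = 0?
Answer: 1296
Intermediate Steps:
l = -27 (l = -27 + 3*0 = -27 + 0 = -27)
R(Y) = -9 (R(Y) = -4 - 5 = -9)
(R(33) + l)² = (-9 - 27)² = (-36)² = 1296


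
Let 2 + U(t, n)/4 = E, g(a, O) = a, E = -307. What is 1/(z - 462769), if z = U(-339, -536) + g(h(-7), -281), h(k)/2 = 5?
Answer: -1/463995 ≈ -2.1552e-6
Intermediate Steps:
h(k) = 10 (h(k) = 2*5 = 10)
U(t, n) = -1236 (U(t, n) = -8 + 4*(-307) = -8 - 1228 = -1236)
z = -1226 (z = -1236 + 10 = -1226)
1/(z - 462769) = 1/(-1226 - 462769) = 1/(-463995) = -1/463995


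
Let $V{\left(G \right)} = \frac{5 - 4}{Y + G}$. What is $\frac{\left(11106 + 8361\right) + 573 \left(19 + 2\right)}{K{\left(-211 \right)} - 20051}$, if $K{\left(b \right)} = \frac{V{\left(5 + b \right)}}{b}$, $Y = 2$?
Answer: $- \frac{1355886000}{863075243} \approx -1.571$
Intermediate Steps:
$V{\left(G \right)} = \frac{1}{2 + G}$ ($V{\left(G \right)} = \frac{5 - 4}{2 + G} = 1 \frac{1}{2 + G} = \frac{1}{2 + G}$)
$K{\left(b \right)} = \frac{1}{b \left(7 + b\right)}$ ($K{\left(b \right)} = \frac{1}{\left(2 + \left(5 + b\right)\right) b} = \frac{1}{\left(7 + b\right) b} = \frac{1}{b \left(7 + b\right)}$)
$\frac{\left(11106 + 8361\right) + 573 \left(19 + 2\right)}{K{\left(-211 \right)} - 20051} = \frac{\left(11106 + 8361\right) + 573 \left(19 + 2\right)}{\frac{1}{\left(-211\right) \left(7 - 211\right)} - 20051} = \frac{19467 + 573 \cdot 21}{- \frac{1}{211 \left(-204\right)} - 20051} = \frac{19467 + 12033}{\left(- \frac{1}{211}\right) \left(- \frac{1}{204}\right) - 20051} = \frac{31500}{\frac{1}{43044} - 20051} = \frac{31500}{- \frac{863075243}{43044}} = 31500 \left(- \frac{43044}{863075243}\right) = - \frac{1355886000}{863075243}$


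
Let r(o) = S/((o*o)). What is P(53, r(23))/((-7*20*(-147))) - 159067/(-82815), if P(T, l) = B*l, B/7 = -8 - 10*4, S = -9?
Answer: 824754395/429329523 ≈ 1.9210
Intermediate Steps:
B = -336 (B = 7*(-8 - 10*4) = 7*(-8 - 40) = 7*(-48) = -336)
r(o) = -9/o²
P(T, l) = -336*l
P(53, r(23))/((-7*20*(-147))) - 159067/(-82815) = (-(-3024)/23²)/((-7*20*(-147))) - 159067/(-82815) = (-(-3024)/529)/((-140*(-147))) - 159067*(-1/82815) = -336*(-9/529)/20580 + 159067/82815 = (3024/529)*(1/20580) + 159067/82815 = 36/129605 + 159067/82815 = 824754395/429329523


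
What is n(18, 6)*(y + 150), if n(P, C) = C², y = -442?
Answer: -10512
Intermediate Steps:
n(18, 6)*(y + 150) = 6²*(-442 + 150) = 36*(-292) = -10512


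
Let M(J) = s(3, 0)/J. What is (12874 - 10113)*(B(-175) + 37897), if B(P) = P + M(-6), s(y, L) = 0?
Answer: 104150442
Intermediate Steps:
M(J) = 0 (M(J) = 0/J = 0)
B(P) = P (B(P) = P + 0 = P)
(12874 - 10113)*(B(-175) + 37897) = (12874 - 10113)*(-175 + 37897) = 2761*37722 = 104150442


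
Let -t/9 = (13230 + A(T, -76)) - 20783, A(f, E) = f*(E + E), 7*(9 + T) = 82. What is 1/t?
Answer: 7/501831 ≈ 1.3949e-5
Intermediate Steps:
T = 19/7 (T = -9 + (⅐)*82 = -9 + 82/7 = 19/7 ≈ 2.7143)
A(f, E) = 2*E*f (A(f, E) = f*(2*E) = 2*E*f)
t = 501831/7 (t = -9*((13230 + 2*(-76)*(19/7)) - 20783) = -9*((13230 - 2888/7) - 20783) = -9*(89722/7 - 20783) = -9*(-55759/7) = 501831/7 ≈ 71690.)
1/t = 1/(501831/7) = 7/501831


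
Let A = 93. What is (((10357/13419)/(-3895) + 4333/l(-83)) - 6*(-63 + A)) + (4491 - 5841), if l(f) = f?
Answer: -6863860757246/4338161415 ≈ -1582.2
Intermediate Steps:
(((10357/13419)/(-3895) + 4333/l(-83)) - 6*(-63 + A)) + (4491 - 5841) = (((10357/13419)/(-3895) + 4333/(-83)) - 6*(-63 + 93)) + (4491 - 5841) = (((10357*(1/13419))*(-1/3895) + 4333*(-1/83)) - 6*30) - 1350 = (((10357/13419)*(-1/3895) - 4333/83) - 180) - 1350 = ((-10357/52267005 - 4333/83) - 180) - 1350 = (-226473792296/4338161415 - 180) - 1350 = -1007342846996/4338161415 - 1350 = -6863860757246/4338161415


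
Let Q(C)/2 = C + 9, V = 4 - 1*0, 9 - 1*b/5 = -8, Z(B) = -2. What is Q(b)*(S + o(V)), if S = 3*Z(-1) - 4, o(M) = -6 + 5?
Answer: -2068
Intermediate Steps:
b = 85 (b = 45 - 5*(-8) = 45 + 40 = 85)
V = 4 (V = 4 + 0 = 4)
o(M) = -1
Q(C) = 18 + 2*C (Q(C) = 2*(C + 9) = 2*(9 + C) = 18 + 2*C)
S = -10 (S = 3*(-2) - 4 = -6 - 4 = -10)
Q(b)*(S + o(V)) = (18 + 2*85)*(-10 - 1) = (18 + 170)*(-11) = 188*(-11) = -2068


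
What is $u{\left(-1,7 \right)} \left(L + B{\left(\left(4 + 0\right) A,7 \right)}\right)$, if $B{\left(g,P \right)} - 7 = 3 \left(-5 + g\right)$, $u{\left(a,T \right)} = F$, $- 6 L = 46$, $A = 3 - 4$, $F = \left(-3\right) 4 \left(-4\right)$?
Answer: $-1328$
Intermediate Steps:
$F = 48$ ($F = \left(-12\right) \left(-4\right) = 48$)
$A = -1$ ($A = 3 - 4 = -1$)
$L = - \frac{23}{3}$ ($L = \left(- \frac{1}{6}\right) 46 = - \frac{23}{3} \approx -7.6667$)
$u{\left(a,T \right)} = 48$
$B{\left(g,P \right)} = -8 + 3 g$ ($B{\left(g,P \right)} = 7 + 3 \left(-5 + g\right) = 7 + \left(-15 + 3 g\right) = -8 + 3 g$)
$u{\left(-1,7 \right)} \left(L + B{\left(\left(4 + 0\right) A,7 \right)}\right) = 48 \left(- \frac{23}{3} + \left(-8 + 3 \left(4 + 0\right) \left(-1\right)\right)\right) = 48 \left(- \frac{23}{3} + \left(-8 + 3 \cdot 4 \left(-1\right)\right)\right) = 48 \left(- \frac{23}{3} + \left(-8 + 3 \left(-4\right)\right)\right) = 48 \left(- \frac{23}{3} - 20\right) = 48 \left(- \frac{83}{3}\right) = -1328$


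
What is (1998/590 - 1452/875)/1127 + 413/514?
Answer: 24074734573/29905226750 ≈ 0.80503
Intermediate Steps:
(1998/590 - 1452/875)/1127 + 413/514 = (1998*(1/590) - 1452*1/875)*(1/1127) + 413*(1/514) = (999/295 - 1452/875)*(1/1127) + 413/514 = (89157/51625)*(1/1127) + 413/514 = 89157/58181375 + 413/514 = 24074734573/29905226750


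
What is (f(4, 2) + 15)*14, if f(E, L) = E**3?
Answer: 1106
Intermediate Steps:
(f(4, 2) + 15)*14 = (4**3 + 15)*14 = (64 + 15)*14 = 79*14 = 1106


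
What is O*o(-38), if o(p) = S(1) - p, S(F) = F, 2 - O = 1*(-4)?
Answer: 234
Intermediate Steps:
O = 6 (O = 2 - (-4) = 2 - 1*(-4) = 2 + 4 = 6)
o(p) = 1 - p
O*o(-38) = 6*(1 - 1*(-38)) = 6*(1 + 38) = 6*39 = 234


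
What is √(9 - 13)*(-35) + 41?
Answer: 41 - 70*I ≈ 41.0 - 70.0*I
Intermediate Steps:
√(9 - 13)*(-35) + 41 = √(-4)*(-35) + 41 = (2*I)*(-35) + 41 = -70*I + 41 = 41 - 70*I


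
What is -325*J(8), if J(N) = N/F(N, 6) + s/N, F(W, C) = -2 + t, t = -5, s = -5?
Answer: 32175/56 ≈ 574.55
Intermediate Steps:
F(W, C) = -7 (F(W, C) = -2 - 5 = -7)
J(N) = -5/N - N/7 (J(N) = N/(-7) - 5/N = N*(-1/7) - 5/N = -N/7 - 5/N = -5/N - N/7)
-325*J(8) = -325*(-5/8 - 1/7*8) = -325*(-5*1/8 - 8/7) = -325*(-5/8 - 8/7) = -325*(-99/56) = 32175/56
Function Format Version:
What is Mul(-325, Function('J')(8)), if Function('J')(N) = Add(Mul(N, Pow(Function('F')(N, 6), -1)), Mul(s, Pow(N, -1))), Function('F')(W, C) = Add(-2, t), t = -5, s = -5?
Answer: Rational(32175, 56) ≈ 574.55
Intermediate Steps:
Function('F')(W, C) = -7 (Function('F')(W, C) = Add(-2, -5) = -7)
Function('J')(N) = Add(Mul(-5, Pow(N, -1)), Mul(Rational(-1, 7), N)) (Function('J')(N) = Add(Mul(N, Pow(-7, -1)), Mul(-5, Pow(N, -1))) = Add(Mul(N, Rational(-1, 7)), Mul(-5, Pow(N, -1))) = Add(Mul(Rational(-1, 7), N), Mul(-5, Pow(N, -1))) = Add(Mul(-5, Pow(N, -1)), Mul(Rational(-1, 7), N)))
Mul(-325, Function('J')(8)) = Mul(-325, Add(Mul(-5, Pow(8, -1)), Mul(Rational(-1, 7), 8))) = Mul(-325, Add(Mul(-5, Rational(1, 8)), Rational(-8, 7))) = Mul(-325, Add(Rational(-5, 8), Rational(-8, 7))) = Mul(-325, Rational(-99, 56)) = Rational(32175, 56)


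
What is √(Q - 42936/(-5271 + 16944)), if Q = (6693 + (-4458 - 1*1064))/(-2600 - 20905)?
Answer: I*√3464833012402395/30485985 ≈ 1.9308*I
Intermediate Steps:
Q = -1171/23505 (Q = (6693 + (-4458 - 1064))/(-23505) = (6693 - 5522)*(-1/23505) = 1171*(-1/23505) = -1171/23505 ≈ -0.049819)
√(Q - 42936/(-5271 + 16944)) = √(-1171/23505 - 42936/(-5271 + 16944)) = √(-1171/23505 - 42936/11673) = √(-1171/23505 - 42936*1/11673) = √(-1171/23505 - 14312/3891) = √(-113653307/30485985) = I*√3464833012402395/30485985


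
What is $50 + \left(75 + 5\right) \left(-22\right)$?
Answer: $-1710$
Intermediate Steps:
$50 + \left(75 + 5\right) \left(-22\right) = 50 + 80 \left(-22\right) = 50 - 1760 = -1710$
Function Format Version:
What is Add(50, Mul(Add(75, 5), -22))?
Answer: -1710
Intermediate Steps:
Add(50, Mul(Add(75, 5), -22)) = Add(50, Mul(80, -22)) = Add(50, -1760) = -1710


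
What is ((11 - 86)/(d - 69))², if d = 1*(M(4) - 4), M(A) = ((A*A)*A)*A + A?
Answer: 5625/34969 ≈ 0.16086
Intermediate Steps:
M(A) = A + A⁴ (M(A) = (A²*A)*A + A = A³*A + A = A⁴ + A = A + A⁴)
d = 256 (d = 1*((4 + 4⁴) - 4) = 1*((4 + 256) - 4) = 1*(260 - 4) = 1*256 = 256)
((11 - 86)/(d - 69))² = ((11 - 86)/(256 - 69))² = (-75/187)² = 5625/34969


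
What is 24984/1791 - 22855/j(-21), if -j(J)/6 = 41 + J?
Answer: 976253/4776 ≈ 204.41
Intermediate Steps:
j(J) = -246 - 6*J (j(J) = -6*(41 + J) = -246 - 6*J)
24984/1791 - 22855/j(-21) = 24984/1791 - 22855/(-246 - 6*(-21)) = 24984*(1/1791) - 22855/(-246 + 126) = 2776/199 - 22855/(-120) = 2776/199 - 22855*(-1/120) = 2776/199 + 4571/24 = 976253/4776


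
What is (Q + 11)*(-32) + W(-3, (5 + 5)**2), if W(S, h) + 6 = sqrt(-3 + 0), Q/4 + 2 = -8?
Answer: 922 + I*sqrt(3) ≈ 922.0 + 1.732*I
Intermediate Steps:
Q = -40 (Q = -8 + 4*(-8) = -8 - 32 = -40)
W(S, h) = -6 + I*sqrt(3) (W(S, h) = -6 + sqrt(-3 + 0) = -6 + sqrt(-3) = -6 + I*sqrt(3))
(Q + 11)*(-32) + W(-3, (5 + 5)**2) = (-40 + 11)*(-32) + (-6 + I*sqrt(3)) = -29*(-32) + (-6 + I*sqrt(3)) = 928 + (-6 + I*sqrt(3)) = 922 + I*sqrt(3)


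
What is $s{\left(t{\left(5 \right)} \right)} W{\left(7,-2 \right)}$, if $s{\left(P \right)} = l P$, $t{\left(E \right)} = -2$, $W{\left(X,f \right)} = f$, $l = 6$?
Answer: $24$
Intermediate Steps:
$s{\left(P \right)} = 6 P$
$s{\left(t{\left(5 \right)} \right)} W{\left(7,-2 \right)} = 6 \left(-2\right) \left(-2\right) = \left(-12\right) \left(-2\right) = 24$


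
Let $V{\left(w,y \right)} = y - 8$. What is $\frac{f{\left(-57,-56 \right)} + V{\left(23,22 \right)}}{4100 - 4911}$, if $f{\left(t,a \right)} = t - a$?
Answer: $- \frac{13}{811} \approx -0.01603$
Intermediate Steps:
$V{\left(w,y \right)} = -8 + y$
$\frac{f{\left(-57,-56 \right)} + V{\left(23,22 \right)}}{4100 - 4911} = \frac{\left(-57 - -56\right) + \left(-8 + 22\right)}{4100 - 4911} = \frac{\left(-57 + 56\right) + 14}{-811} = \left(-1 + 14\right) \left(- \frac{1}{811}\right) = 13 \left(- \frac{1}{811}\right) = - \frac{13}{811}$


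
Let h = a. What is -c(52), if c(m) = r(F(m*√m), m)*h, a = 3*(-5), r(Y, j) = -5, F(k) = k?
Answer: -75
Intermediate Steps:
a = -15
h = -15
c(m) = 75 (c(m) = -5*(-15) = 75)
-c(52) = -1*75 = -75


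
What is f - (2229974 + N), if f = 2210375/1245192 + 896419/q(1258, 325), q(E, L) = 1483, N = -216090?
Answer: -3717758448661051/1846619736 ≈ -2.0133e+6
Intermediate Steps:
f = 1119491753573/1846619736 (f = 2210375/1245192 + 896419/1483 = 1119491753573/1846619736 ≈ 606.24)
f - (2229974 + N) = 1119491753573/1846619736 - (2229974 - 216090) = 1119491753573/1846619736 - 1*2013884 = 1119491753573/1846619736 - 2013884 = -3717758448661051/1846619736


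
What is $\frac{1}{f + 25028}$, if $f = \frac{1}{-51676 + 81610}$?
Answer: $\frac{29934}{749188153} \approx 3.9955 \cdot 10^{-5}$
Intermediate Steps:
$f = \frac{1}{29934} \approx 3.3407 \cdot 10^{-5}$
$\frac{1}{f + 25028} = \frac{1}{\frac{1}{29934} + 25028} = \frac{1}{\frac{749188153}{29934}} = \frac{29934}{749188153}$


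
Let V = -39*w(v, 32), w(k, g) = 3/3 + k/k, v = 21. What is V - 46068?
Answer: -46146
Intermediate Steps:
w(k, g) = 2 (w(k, g) = 3*(⅓) + 1 = 1 + 1 = 2)
V = -78 (V = -39*2 = -78)
V - 46068 = -78 - 46068 = -46146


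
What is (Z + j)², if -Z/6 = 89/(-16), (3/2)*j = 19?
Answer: 1221025/576 ≈ 2119.8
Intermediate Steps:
j = 38/3 (j = (⅔)*19 = 38/3 ≈ 12.667)
Z = 267/8 (Z = -534/(-16) = -534*(-1)/16 = -6*(-89/16) = 267/8 ≈ 33.375)
(Z + j)² = (267/8 + 38/3)² = (1105/24)² = 1221025/576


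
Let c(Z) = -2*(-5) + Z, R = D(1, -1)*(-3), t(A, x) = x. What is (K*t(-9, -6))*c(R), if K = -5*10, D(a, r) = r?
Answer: 3900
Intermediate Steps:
K = -50
R = 3 (R = -1*(-3) = 3)
c(Z) = 10 + Z
(K*t(-9, -6))*c(R) = (-50*(-6))*(10 + 3) = 300*13 = 3900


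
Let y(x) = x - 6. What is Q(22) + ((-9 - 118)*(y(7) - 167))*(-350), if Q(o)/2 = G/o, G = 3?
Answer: -81165697/11 ≈ -7.3787e+6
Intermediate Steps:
Q(o) = 6/o (Q(o) = 2*(3/o) = 6/o)
y(x) = -6 + x
Q(22) + ((-9 - 118)*(y(7) - 167))*(-350) = 6/22 + ((-9 - 118)*((-6 + 7) - 167))*(-350) = 6*(1/22) - 127*(1 - 167)*(-350) = 3/11 - 127*(-166)*(-350) = 3/11 + 21082*(-350) = 3/11 - 7378700 = -81165697/11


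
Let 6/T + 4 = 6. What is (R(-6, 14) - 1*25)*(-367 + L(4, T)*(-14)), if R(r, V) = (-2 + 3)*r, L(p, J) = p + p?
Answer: 14849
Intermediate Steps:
T = 3 (T = 6/(-4 + 6) = 6/2 = 6*(1/2) = 3)
L(p, J) = 2*p
R(r, V) = r (R(r, V) = 1*r = r)
(R(-6, 14) - 1*25)*(-367 + L(4, T)*(-14)) = (-6 - 1*25)*(-367 + (2*4)*(-14)) = (-6 - 25)*(-367 + 8*(-14)) = -31*(-367 - 112) = -31*(-479) = 14849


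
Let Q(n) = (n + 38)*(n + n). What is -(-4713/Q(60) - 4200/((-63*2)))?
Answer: -387287/11760 ≈ -32.933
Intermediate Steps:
Q(n) = 2*n*(38 + n) (Q(n) = (38 + n)*(2*n) = 2*n*(38 + n))
-(-4713/Q(60) - 4200/((-63*2))) = -(-4713*1/(120*(38 + 60)) - 4200/((-63*2))) = -(-4713/(2*60*98) - 4200/(-126)) = -(-4713/11760 - 4200*(-1/126)) = -(-4713*1/11760 + 100/3) = -(-1571/3920 + 100/3) = -1*387287/11760 = -387287/11760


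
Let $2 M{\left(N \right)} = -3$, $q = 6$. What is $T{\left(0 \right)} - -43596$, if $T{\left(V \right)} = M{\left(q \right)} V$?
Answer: $43596$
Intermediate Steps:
$M{\left(N \right)} = - \frac{3}{2}$ ($M{\left(N \right)} = \frac{1}{2} \left(-3\right) = - \frac{3}{2}$)
$T{\left(V \right)} = - \frac{3 V}{2}$
$T{\left(0 \right)} - -43596 = \left(- \frac{3}{2}\right) 0 - -43596 = 0 + 43596 = 43596$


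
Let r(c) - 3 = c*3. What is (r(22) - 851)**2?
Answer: 611524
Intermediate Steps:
r(c) = 3 + 3*c (r(c) = 3 + c*3 = 3 + 3*c)
(r(22) - 851)**2 = ((3 + 3*22) - 851)**2 = ((3 + 66) - 851)**2 = (69 - 851)**2 = (-782)**2 = 611524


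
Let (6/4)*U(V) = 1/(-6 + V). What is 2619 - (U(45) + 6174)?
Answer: -415937/117 ≈ -3555.0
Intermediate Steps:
U(V) = 2/(3*(-6 + V))
2619 - (U(45) + 6174) = 2619 - (2/(3*(-6 + 45)) + 6174) = 2619 - ((⅔)/39 + 6174) = 2619 - ((⅔)*(1/39) + 6174) = 2619 - (2/117 + 6174) = 2619 - 1*722360/117 = 2619 - 722360/117 = -415937/117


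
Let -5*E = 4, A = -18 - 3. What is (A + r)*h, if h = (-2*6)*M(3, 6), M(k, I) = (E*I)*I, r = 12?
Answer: -15552/5 ≈ -3110.4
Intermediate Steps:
A = -21
E = -4/5 (E = -1/5*4 = -4/5 ≈ -0.80000)
M(k, I) = -4*I**2/5 (M(k, I) = (-4*I/5)*I = -4*I**2/5)
h = 1728/5 (h = (-2*6)*(-4/5*6**2) = -(-48)*36/5 = -12*(-144/5) = 1728/5 ≈ 345.60)
(A + r)*h = (-21 + 12)*(1728/5) = -9*1728/5 = -15552/5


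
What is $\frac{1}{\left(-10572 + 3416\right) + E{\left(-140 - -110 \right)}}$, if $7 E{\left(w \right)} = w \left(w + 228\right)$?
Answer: $- \frac{7}{56032} \approx -0.00012493$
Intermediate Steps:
$E{\left(w \right)} = \frac{w \left(228 + w\right)}{7}$ ($E{\left(w \right)} = \frac{w \left(w + 228\right)}{7} = \frac{w \left(228 + w\right)}{7}$)
$\frac{1}{\left(-10572 + 3416\right) + E{\left(-140 - -110 \right)}} = \frac{1}{\left(-10572 + 3416\right) + \frac{\left(-140 - -110\right) \left(228 - 30\right)}{7}} = \frac{1}{-7156 + \frac{\left(-140 + 110\right) \left(228 + \left(-140 + 110\right)\right)}{7}} = \frac{1}{-7156 + \frac{1}{7} \left(-30\right) \left(228 - 30\right)} = \frac{1}{-7156 + \frac{1}{7} \left(-30\right) 198} = \frac{1}{-7156 - \frac{5940}{7}} = \frac{1}{- \frac{56032}{7}} = - \frac{7}{56032}$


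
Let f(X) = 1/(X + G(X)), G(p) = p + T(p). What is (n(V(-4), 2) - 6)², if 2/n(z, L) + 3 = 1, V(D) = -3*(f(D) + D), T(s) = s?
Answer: 49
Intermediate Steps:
G(p) = 2*p (G(p) = p + p = 2*p)
f(X) = 1/(3*X) (f(X) = 1/(X + 2*X) = 1/(3*X))
V(D) = -1/D - 3*D (V(D) = -3*(1/(3*D) + D) = -3*(D + 1/(3*D)) = -1/D - 3*D)
n(z, L) = -1 (n(z, L) = 2/(-3 + 1) = 2/(-2) = 2*(-½) = -1)
(n(V(-4), 2) - 6)² = (-1 - 6)² = (-7)² = 49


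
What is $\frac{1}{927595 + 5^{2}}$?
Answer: $\frac{1}{927620} \approx 1.078 \cdot 10^{-6}$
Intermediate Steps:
$\frac{1}{927595 + 5^{2}} = \frac{1}{927595 + 25} = \frac{1}{927620}$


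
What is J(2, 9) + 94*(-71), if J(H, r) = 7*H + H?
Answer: -6658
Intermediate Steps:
J(H, r) = 8*H
J(2, 9) + 94*(-71) = 8*2 + 94*(-71) = 16 - 6674 = -6658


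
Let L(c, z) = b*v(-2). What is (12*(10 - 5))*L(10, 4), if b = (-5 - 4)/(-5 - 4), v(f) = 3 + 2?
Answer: 300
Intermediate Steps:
v(f) = 5
b = 1 (b = -9/(-9) = -9*(-⅑) = 1)
L(c, z) = 5 (L(c, z) = 1*5 = 5)
(12*(10 - 5))*L(10, 4) = (12*(10 - 5))*5 = (12*5)*5 = 60*5 = 300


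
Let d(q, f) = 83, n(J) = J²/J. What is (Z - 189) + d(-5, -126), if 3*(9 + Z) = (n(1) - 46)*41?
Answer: -730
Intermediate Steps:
n(J) = J
Z = -624 (Z = -9 + ((1 - 46)*41)/3 = -9 + (-45*41)/3 = -9 + (⅓)*(-1845) = -9 - 615 = -624)
(Z - 189) + d(-5, -126) = (-624 - 189) + 83 = -813 + 83 = -730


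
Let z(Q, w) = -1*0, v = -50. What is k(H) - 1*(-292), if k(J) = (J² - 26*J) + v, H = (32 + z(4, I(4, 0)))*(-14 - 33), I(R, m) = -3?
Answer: 2301362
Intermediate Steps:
z(Q, w) = 0
H = -1504 (H = (32 + 0)*(-14 - 33) = 32*(-47) = -1504)
k(J) = -50 + J² - 26*J (k(J) = (J² - 26*J) - 50 = -50 + J² - 26*J)
k(H) - 1*(-292) = (-50 + (-1504)² - 26*(-1504)) - 1*(-292) = (-50 + 2262016 + 39104) + 292 = 2301070 + 292 = 2301362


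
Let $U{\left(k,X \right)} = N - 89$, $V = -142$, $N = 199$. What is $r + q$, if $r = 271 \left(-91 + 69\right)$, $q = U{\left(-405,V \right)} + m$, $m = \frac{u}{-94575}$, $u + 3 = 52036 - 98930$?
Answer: $- \frac{553406003}{94575} \approx -5851.5$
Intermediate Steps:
$u = -46897$ ($u = -3 + \left(52036 - 98930\right) = -3 - 46894 = -46897$)
$U{\left(k,X \right)} = 110$ ($U{\left(k,X \right)} = 199 - 89 = 110$)
$m = \frac{46897}{94575}$ ($m = - \frac{46897}{-94575} = \left(-46897\right) \left(- \frac{1}{94575}\right) = \frac{46897}{94575} \approx 0.49587$)
$q = \frac{10450147}{94575}$ ($q = 110 + \frac{46897}{94575} = \frac{10450147}{94575} \approx 110.5$)
$r = -5962$ ($r = 271 \left(-22\right) = -5962$)
$r + q = -5962 + \frac{10450147}{94575} = - \frac{553406003}{94575}$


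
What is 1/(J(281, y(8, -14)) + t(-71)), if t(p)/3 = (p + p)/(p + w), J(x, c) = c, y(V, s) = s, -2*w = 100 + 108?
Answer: -175/2024 ≈ -0.086462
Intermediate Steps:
w = -104 (w = -(100 + 108)/2 = -½*208 = -104)
t(p) = 6*p/(-104 + p) (t(p) = 3*((p + p)/(p - 104)) = 3*((2*p)/(-104 + p)) = 3*(2*p/(-104 + p)) = 6*p/(-104 + p))
1/(J(281, y(8, -14)) + t(-71)) = 1/(-14 + 6*(-71)/(-104 - 71)) = 1/(-14 + 6*(-71)/(-175)) = 1/(-14 + 6*(-71)*(-1/175)) = 1/(-14 + 426/175) = 1/(-2024/175) = -175/2024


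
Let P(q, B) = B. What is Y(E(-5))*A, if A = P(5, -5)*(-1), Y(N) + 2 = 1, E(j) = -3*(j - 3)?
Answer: -5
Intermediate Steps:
E(j) = 9 - 3*j (E(j) = -3*(-3 + j) = 9 - 3*j)
Y(N) = -1 (Y(N) = -2 + 1 = -1)
A = 5 (A = -5*(-1) = 5)
Y(E(-5))*A = -1*5 = -5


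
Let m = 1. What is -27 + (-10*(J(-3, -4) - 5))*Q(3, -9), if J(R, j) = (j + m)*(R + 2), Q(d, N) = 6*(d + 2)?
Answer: 573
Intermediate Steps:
Q(d, N) = 12 + 6*d (Q(d, N) = 6*(2 + d) = 12 + 6*d)
J(R, j) = (1 + j)*(2 + R) (J(R, j) = (j + 1)*(R + 2) = (1 + j)*(2 + R))
-27 + (-10*(J(-3, -4) - 5))*Q(3, -9) = -27 + (-10*((2 - 3 + 2*(-4) - 3*(-4)) - 5))*(12 + 6*3) = -27 + (-10*((2 - 3 - 8 + 12) - 5))*(12 + 18) = -27 - 10*(3 - 5)*30 = -27 - 10*(-2)*30 = -27 + 20*30 = -27 + 600 = 573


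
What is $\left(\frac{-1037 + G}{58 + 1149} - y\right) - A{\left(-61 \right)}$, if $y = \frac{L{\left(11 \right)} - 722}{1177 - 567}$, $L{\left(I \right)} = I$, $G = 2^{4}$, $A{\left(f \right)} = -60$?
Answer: $\frac{44411567}{736270} \approx 60.32$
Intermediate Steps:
$G = 16$
$y = - \frac{711}{610}$ ($y = \frac{11 - 722}{1177 - 567} = - \frac{711}{610} \approx -1.1656$)
$\left(\frac{-1037 + G}{58 + 1149} - y\right) - A{\left(-61 \right)} = \left(\frac{-1037 + 16}{58 + 1149} - - \frac{711}{610}\right) - -60 = \left(- \frac{1021}{1207} + \frac{711}{610}\right) + 60 = \frac{235367}{736270} + 60 = \frac{44411567}{736270}$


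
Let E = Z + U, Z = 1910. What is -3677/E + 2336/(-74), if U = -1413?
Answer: -716545/18389 ≈ -38.966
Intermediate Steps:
E = 497 (E = 1910 - 1413 = 497)
-3677/E + 2336/(-74) = -3677/497 + 2336/(-74) = -3677*1/497 + 2336*(-1/74) = -3677/497 - 1168/37 = -716545/18389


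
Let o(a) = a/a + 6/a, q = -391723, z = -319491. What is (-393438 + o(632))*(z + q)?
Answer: 44211227531023/158 ≈ 2.7982e+11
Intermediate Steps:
o(a) = 1 + 6/a
(-393438 + o(632))*(z + q) = (-393438 + (6 + 632)/632)*(-319491 - 391723) = (-393438 + (1/632)*638)*(-711214) = (-393438 + 319/316)*(-711214) = -124326089/316*(-711214) = 44211227531023/158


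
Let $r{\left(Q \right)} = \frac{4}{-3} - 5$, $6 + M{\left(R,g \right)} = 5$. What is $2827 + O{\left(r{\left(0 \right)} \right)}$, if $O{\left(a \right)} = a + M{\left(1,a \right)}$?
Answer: $\frac{8459}{3} \approx 2819.7$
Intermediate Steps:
$M{\left(R,g \right)} = -1$ ($M{\left(R,g \right)} = -6 + 5 = -1$)
$r{\left(Q \right)} = - \frac{19}{3}$ ($r{\left(Q \right)} = 4 \left(- \frac{1}{3}\right) - 5 = - \frac{4}{3} - 5 = - \frac{19}{3}$)
$O{\left(a \right)} = -1 + a$ ($O{\left(a \right)} = a - 1 = -1 + a$)
$2827 + O{\left(r{\left(0 \right)} \right)} = 2827 - \frac{22}{3} = \frac{8459}{3}$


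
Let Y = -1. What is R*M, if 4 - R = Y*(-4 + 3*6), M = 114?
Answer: 2052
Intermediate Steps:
R = 18 (R = 4 - (-1)*(-4 + 3*6) = 4 - (-1)*(-4 + 18) = 4 - (-1)*14 = 4 - 1*(-14) = 4 + 14 = 18)
R*M = 18*114 = 2052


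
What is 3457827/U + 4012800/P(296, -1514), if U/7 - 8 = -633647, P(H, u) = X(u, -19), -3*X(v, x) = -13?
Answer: 17798651070483/19220383 ≈ 9.2603e+5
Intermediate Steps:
X(v, x) = 13/3 (X(v, x) = -1/3*(-13) = 13/3)
P(H, u) = 13/3
U = -4435473 (U = 56 + 7*(-633647) = 56 - 4435529 = -4435473)
3457827/U + 4012800/P(296, -1514) = 3457827/(-4435473) + 4012800/(13/3) = 3457827*(-1/4435473) + 4012800*(3/13) = -1152609/1478491 + 12038400/13 = 17798651070483/19220383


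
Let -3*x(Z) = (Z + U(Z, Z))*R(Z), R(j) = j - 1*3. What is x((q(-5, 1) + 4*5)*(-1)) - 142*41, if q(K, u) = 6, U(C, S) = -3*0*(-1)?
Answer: -18220/3 ≈ -6073.3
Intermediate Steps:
U(C, S) = 0 (U(C, S) = 0*(-1) = 0)
R(j) = -3 + j (R(j) = j - 3 = -3 + j)
x(Z) = -Z*(-3 + Z)/3 (x(Z) = -(Z + 0)*(-3 + Z)/3 = -Z*(-3 + Z)/3)
x((q(-5, 1) + 4*5)*(-1)) - 142*41 = ((6 + 4*5)*(-1))*(3 - (6 + 4*5)*(-1))/3 - 142*41 = ((6 + 20)*(-1))*(3 - (6 + 20)*(-1))/3 - 5822 = (26*(-1))*(3 - 26*(-1))/3 - 5822 = (⅓)*(-26)*(3 - 1*(-26)) - 5822 = (⅓)*(-26)*(3 + 26) - 5822 = (⅓)*(-26)*29 - 5822 = -754/3 - 5822 = -18220/3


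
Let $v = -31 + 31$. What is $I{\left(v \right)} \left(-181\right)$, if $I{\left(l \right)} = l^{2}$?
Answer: $0$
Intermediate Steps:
$v = 0$
$I{\left(v \right)} \left(-181\right) = 0^{2} \left(-181\right) = 0 \left(-181\right) = 0$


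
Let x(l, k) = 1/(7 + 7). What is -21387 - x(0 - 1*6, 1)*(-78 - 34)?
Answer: -21379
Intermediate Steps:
x(l, k) = 1/14
-21387 - x(0 - 1*6, 1)*(-78 - 34) = -21387 - (-78 - 34)/14 = -21387 - (-112)/14 = -21387 - 1*(-8) = -21387 + 8 = -21379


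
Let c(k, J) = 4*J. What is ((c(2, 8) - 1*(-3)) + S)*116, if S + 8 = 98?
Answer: 14500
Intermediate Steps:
S = 90 (S = -8 + 98 = 90)
((c(2, 8) - 1*(-3)) + S)*116 = ((4*8 - 1*(-3)) + 90)*116 = ((32 + 3) + 90)*116 = (35 + 90)*116 = 125*116 = 14500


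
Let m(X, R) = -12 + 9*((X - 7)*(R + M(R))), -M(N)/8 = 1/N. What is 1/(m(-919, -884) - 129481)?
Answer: 221/1599528955 ≈ 1.3817e-7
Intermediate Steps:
M(N) = -8/N
m(X, R) = -12 + 9*(-7 + X)*(R - 8/R) (m(X, R) = -12 + 9*((X - 7)*(R - 8/R)) = -12 + 9*((-7 + X)*(R - 8/R)) = -12 + 9*(-7 + X)*(R - 8/R))
1/(m(-919, -884) - 129481) = 1/((-12 - 63*(-884) + 504/(-884) - 72*(-919)/(-884) + 9*(-884)*(-919)) - 129481) = 1/((-12 + 55692 + 504*(-1/884) - 72*(-919)*(-1/884) + 7311564) - 129481) = 1/((-12 + 55692 - 126/221 - 16542/221 + 7311564) - 129481) = 1/(1628144256/221 - 129481) = 1/(1599528955/221) = 221/1599528955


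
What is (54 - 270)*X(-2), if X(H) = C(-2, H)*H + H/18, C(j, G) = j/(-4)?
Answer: 240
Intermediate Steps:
C(j, G) = -j/4 (C(j, G) = j*(-¼) = -j/4)
X(H) = 5*H/9 (X(H) = (-¼*(-2))*H + H/18 = H/2 + H*(1/18) = H/2 + H/18 = 5*H/9)
(54 - 270)*X(-2) = (54 - 270)*((5/9)*(-2)) = -216*(-10/9) = 240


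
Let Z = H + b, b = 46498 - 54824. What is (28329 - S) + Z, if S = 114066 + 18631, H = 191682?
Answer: 78988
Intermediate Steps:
S = 132697
b = -8326
Z = 183356 (Z = 191682 - 8326 = 183356)
(28329 - S) + Z = (28329 - 1*132697) + 183356 = (28329 - 132697) + 183356 = -104368 + 183356 = 78988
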